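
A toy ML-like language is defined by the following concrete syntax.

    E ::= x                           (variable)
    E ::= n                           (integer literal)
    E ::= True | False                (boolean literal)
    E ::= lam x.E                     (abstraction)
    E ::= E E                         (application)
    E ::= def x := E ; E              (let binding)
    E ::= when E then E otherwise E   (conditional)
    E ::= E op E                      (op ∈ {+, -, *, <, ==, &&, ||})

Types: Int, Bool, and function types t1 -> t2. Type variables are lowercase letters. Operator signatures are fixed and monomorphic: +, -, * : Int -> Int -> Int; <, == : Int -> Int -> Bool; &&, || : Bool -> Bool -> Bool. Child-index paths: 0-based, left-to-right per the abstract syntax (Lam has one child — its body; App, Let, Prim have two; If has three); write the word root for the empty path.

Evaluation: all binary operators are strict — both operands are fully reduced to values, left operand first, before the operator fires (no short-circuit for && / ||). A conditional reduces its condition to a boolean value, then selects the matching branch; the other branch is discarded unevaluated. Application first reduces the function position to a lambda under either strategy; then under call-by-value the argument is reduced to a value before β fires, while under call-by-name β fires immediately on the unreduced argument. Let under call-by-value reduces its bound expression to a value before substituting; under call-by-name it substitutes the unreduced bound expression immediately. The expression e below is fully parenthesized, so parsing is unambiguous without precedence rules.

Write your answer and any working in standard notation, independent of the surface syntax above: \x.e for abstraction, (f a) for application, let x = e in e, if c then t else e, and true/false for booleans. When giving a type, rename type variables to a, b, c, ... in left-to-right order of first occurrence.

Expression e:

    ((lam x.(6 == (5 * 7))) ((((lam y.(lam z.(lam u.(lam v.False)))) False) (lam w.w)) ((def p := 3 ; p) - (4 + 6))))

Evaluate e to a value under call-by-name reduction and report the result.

Answer: false

Trace:
step 0: ((\x.(6 == (5 * 7))) ((((\y.(\z.(\u.(\v.false)))) false) (\w.w)) ((let p = 3 in p) - (4 + 6))))
step 1: [beta@root] (6 == (5 * 7))
step 2: [delta@1] (6 == 35)
step 3: [delta@root] false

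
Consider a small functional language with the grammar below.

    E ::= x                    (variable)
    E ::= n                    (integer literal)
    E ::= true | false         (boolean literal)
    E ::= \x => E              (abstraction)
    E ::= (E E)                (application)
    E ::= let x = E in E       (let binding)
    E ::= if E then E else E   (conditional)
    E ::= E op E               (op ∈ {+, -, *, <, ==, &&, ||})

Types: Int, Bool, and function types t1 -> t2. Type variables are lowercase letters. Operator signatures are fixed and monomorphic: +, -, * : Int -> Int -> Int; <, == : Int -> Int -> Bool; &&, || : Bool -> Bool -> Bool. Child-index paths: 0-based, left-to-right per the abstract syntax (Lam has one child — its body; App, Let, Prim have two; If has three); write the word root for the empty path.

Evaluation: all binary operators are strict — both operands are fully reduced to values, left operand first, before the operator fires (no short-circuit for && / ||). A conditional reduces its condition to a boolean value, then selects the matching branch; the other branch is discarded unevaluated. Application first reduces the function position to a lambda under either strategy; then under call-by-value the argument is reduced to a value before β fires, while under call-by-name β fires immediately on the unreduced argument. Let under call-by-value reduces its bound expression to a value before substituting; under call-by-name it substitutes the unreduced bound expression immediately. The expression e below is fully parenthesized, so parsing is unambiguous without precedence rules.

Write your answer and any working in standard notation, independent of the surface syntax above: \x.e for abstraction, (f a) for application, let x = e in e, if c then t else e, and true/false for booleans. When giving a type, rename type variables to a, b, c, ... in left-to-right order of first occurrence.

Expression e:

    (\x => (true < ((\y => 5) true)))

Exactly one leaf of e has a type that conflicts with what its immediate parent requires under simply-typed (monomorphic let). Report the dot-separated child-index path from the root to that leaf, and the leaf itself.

Trace:
  unify Bool ~ Int
  FAIL: mismatch Bool ~ Int

Answer: 0.0 : true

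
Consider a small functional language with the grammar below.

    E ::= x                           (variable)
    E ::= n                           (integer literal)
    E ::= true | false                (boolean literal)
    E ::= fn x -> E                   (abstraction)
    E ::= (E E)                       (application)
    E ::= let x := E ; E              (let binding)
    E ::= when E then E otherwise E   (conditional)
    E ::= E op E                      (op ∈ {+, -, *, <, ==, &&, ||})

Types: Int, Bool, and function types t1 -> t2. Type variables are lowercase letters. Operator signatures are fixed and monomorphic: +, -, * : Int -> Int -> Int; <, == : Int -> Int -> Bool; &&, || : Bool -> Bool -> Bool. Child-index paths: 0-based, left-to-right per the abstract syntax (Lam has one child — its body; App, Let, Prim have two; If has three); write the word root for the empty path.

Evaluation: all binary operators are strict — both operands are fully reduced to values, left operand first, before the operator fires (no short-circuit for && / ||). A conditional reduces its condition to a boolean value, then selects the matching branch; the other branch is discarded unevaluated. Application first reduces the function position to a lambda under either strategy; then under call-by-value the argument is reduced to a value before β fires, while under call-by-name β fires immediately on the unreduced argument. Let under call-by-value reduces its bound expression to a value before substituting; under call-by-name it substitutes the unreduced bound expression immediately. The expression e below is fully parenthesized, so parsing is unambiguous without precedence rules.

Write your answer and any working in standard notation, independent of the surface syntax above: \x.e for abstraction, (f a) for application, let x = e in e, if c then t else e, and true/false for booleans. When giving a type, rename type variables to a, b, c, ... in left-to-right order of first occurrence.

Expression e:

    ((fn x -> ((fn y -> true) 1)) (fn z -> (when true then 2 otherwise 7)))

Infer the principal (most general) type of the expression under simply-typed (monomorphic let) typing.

Answer: Bool

Trace:
\y._ : b -> Bool
  unify b -> Bool ~ Int -> c
  unify b ~ Int
  unify Bool ~ c
_ _ : Bool
\x._ : a -> Bool
  unify Bool ~ Bool
  unify Int ~ Int
\z._ : d -> Int
  unify a -> Bool ~ (d -> Int) -> e
  unify a ~ d -> Int
  unify Bool ~ e
_ _ : Bool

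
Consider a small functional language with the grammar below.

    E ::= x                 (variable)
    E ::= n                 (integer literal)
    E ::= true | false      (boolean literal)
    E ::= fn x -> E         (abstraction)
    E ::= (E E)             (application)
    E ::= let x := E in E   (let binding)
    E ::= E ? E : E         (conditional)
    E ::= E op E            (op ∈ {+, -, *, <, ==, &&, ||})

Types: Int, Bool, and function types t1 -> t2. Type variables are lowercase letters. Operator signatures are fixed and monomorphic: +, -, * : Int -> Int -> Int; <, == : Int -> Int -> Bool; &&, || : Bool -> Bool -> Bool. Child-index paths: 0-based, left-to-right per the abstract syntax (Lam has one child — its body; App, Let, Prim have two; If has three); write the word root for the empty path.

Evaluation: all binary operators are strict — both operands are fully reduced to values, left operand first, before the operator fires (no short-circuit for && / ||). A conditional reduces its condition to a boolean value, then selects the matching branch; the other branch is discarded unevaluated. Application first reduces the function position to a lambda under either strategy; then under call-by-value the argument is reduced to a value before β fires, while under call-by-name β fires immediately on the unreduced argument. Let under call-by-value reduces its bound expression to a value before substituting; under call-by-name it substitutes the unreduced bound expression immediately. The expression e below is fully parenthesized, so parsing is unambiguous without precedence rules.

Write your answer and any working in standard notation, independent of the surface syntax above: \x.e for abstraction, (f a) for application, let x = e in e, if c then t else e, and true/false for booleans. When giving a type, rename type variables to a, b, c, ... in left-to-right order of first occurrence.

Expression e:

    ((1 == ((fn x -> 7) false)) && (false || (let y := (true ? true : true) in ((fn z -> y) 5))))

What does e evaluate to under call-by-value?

Answer: false

Working:
step 0: ((1 == ((\x.7) false)) && (false || (let y = (if true then true else true) in ((\z.y) 5))))
step 1: [beta@0.1] ((1 == 7) && (false || (let y = (if true then true else true) in ((\z.y) 5))))
step 2: [delta@0] (false && (false || (let y = (if true then true else true) in ((\z.y) 5))))
step 3: [if@1.1.0] (false && (false || (let y = true in ((\z.y) 5))))
step 4: [let@1.1] (false && (false || ((\z.true) 5)))
step 5: [beta@1.1] (false && (false || true))
step 6: [delta@1] (false && true)
step 7: [delta@root] false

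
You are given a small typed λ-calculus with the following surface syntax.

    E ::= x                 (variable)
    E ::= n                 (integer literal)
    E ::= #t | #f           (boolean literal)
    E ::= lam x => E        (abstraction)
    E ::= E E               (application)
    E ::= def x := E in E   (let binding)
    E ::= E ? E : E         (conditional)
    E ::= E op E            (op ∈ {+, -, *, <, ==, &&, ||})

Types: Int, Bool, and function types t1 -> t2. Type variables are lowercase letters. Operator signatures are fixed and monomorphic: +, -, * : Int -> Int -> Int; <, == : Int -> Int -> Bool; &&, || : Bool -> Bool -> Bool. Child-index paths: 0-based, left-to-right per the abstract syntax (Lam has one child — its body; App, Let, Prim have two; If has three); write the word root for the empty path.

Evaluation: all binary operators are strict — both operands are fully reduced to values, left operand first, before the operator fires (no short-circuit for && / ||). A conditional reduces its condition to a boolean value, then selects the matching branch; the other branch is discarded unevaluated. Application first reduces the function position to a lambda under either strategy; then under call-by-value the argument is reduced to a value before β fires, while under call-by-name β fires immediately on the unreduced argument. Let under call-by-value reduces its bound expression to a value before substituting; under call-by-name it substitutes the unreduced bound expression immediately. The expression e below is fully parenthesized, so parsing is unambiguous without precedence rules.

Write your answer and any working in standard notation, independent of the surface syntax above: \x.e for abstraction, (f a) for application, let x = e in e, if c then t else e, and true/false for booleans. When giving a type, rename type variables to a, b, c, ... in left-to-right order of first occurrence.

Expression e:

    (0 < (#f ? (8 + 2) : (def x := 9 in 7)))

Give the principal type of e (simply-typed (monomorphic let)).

Answer: Bool

Derivation:
  unify Int ~ Int
  unify Bool ~ Bool
  unify Int ~ Int
  unify Int ~ Int
let x : Int
  unify Int ~ Int
  unify Int ~ Int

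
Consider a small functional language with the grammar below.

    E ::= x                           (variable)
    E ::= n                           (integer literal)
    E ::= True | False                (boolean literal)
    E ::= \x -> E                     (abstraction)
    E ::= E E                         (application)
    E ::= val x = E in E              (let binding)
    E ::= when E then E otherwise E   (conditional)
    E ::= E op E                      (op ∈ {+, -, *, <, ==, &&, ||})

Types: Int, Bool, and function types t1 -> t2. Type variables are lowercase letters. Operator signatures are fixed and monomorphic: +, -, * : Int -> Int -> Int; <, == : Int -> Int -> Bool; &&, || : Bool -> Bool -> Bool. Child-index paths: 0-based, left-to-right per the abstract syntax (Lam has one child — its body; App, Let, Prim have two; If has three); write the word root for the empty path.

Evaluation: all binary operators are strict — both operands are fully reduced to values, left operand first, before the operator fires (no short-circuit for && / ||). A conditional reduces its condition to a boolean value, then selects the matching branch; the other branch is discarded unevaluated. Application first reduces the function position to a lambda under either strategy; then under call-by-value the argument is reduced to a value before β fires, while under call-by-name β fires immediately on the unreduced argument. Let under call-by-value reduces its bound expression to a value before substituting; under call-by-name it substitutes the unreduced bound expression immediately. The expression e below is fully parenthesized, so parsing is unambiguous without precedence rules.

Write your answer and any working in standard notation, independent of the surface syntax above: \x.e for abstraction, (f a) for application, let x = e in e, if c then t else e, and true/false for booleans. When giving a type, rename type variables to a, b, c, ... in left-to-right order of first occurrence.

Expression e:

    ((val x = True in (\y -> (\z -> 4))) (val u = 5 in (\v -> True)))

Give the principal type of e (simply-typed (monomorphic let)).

Derivation:
let x : Bool
\z._ : b -> Int
\y._ : a -> b -> Int
let u : Int
\v._ : c -> Bool
  unify a -> b -> Int ~ (c -> Bool) -> d
  unify a ~ c -> Bool
  unify b -> Int ~ d
_ _ : b -> Int

Answer: a -> Int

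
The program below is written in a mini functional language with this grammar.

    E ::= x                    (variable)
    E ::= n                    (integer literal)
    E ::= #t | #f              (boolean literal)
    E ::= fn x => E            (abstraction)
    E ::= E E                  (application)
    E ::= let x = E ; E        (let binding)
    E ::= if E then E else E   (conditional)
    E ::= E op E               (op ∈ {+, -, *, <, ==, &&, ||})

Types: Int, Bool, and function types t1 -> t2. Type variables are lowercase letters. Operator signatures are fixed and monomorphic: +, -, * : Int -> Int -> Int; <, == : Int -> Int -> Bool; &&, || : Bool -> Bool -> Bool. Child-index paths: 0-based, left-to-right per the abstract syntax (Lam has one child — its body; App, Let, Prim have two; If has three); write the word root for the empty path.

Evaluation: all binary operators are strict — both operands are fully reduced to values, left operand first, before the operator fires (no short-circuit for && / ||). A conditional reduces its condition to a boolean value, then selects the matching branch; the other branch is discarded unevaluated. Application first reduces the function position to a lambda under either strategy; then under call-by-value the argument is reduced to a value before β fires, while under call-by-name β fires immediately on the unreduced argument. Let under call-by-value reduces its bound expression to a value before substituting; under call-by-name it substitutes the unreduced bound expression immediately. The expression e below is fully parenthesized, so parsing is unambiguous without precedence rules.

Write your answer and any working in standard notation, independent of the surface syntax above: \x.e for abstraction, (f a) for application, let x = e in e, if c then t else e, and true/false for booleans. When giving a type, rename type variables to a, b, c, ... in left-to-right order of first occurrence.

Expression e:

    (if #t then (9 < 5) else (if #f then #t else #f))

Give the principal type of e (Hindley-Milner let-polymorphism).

Derivation:
  unify Bool ~ Bool
  unify Int ~ Int
  unify Int ~ Int
  unify Bool ~ Bool
  unify Bool ~ Bool
  unify Bool ~ Bool

Answer: Bool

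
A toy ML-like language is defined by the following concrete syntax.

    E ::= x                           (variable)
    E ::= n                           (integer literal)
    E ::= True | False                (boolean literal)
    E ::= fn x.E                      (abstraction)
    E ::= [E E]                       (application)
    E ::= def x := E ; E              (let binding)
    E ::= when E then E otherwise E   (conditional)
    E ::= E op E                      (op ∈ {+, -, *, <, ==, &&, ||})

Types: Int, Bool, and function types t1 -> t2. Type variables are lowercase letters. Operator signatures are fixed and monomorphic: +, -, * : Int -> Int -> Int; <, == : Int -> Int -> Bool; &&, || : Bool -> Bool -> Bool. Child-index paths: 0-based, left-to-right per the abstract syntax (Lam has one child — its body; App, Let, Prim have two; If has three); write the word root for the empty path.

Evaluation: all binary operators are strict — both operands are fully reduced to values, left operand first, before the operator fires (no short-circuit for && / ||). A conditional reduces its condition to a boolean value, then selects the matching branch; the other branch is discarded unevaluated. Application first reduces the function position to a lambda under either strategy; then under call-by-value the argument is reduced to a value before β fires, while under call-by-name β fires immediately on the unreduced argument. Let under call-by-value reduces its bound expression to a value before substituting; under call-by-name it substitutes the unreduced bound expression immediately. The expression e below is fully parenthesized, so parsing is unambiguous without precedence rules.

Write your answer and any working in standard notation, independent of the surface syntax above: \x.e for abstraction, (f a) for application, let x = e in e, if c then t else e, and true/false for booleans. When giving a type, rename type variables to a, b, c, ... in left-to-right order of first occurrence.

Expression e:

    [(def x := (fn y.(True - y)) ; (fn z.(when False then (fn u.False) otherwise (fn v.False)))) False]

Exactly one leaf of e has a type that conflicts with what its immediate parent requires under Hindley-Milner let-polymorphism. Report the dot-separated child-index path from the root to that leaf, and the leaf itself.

Trace:
  unify Bool ~ Int
  FAIL: mismatch Bool ~ Int

Answer: 0.0.0.0 : true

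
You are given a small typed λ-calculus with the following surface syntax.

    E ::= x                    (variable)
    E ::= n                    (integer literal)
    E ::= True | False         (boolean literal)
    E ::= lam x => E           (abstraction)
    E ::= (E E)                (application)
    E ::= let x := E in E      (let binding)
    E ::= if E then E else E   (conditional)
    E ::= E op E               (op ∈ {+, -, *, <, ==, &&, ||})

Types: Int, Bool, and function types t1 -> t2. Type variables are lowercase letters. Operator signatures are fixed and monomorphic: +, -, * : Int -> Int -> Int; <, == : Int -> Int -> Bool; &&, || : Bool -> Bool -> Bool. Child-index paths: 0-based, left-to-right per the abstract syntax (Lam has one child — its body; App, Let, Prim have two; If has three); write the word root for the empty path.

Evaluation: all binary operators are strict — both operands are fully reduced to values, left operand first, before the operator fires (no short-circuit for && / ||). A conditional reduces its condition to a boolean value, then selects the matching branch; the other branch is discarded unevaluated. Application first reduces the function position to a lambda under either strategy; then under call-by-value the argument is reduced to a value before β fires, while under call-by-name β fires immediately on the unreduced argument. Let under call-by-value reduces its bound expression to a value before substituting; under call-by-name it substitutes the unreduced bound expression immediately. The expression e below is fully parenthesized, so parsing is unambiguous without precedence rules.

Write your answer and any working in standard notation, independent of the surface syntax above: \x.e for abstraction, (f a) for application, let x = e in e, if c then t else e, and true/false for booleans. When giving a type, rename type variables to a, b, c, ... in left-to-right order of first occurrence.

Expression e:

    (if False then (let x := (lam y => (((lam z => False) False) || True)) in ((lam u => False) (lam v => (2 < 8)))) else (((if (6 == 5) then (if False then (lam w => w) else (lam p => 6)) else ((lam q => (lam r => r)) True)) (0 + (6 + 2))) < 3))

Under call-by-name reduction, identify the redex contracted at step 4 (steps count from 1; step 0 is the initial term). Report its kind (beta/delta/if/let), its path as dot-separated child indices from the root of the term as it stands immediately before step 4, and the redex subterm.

Working:
step 0: (if false then (let x = (\y.(((\z.false) false) || true)) in ((\u.false) (\v.(2 < 8)))) else (((if (6 == 5) then (if false then (\w.w) else (\p.6)) else ((\q.(\r.r)) true)) (0 + (6 + 2))) < 3))
step 1: [if@root] (((if (6 == 5) then (if false then (\w.w) else (\p.6)) else ((\q.(\r.r)) true)) (0 + (6 + 2))) < 3)
step 2: [delta@0.0.0] (((if false then (if false then (\w.w) else (\p.6)) else ((\q.(\r.r)) true)) (0 + (6 + 2))) < 3)
step 3: [if@0.0] ((((\q.(\r.r)) true) (0 + (6 + 2))) < 3)
step 4: [beta@0.0] (((\r.r) (0 + (6 + 2))) < 3)

Answer: beta at 0.0 : ((\q.(\r.r)) true)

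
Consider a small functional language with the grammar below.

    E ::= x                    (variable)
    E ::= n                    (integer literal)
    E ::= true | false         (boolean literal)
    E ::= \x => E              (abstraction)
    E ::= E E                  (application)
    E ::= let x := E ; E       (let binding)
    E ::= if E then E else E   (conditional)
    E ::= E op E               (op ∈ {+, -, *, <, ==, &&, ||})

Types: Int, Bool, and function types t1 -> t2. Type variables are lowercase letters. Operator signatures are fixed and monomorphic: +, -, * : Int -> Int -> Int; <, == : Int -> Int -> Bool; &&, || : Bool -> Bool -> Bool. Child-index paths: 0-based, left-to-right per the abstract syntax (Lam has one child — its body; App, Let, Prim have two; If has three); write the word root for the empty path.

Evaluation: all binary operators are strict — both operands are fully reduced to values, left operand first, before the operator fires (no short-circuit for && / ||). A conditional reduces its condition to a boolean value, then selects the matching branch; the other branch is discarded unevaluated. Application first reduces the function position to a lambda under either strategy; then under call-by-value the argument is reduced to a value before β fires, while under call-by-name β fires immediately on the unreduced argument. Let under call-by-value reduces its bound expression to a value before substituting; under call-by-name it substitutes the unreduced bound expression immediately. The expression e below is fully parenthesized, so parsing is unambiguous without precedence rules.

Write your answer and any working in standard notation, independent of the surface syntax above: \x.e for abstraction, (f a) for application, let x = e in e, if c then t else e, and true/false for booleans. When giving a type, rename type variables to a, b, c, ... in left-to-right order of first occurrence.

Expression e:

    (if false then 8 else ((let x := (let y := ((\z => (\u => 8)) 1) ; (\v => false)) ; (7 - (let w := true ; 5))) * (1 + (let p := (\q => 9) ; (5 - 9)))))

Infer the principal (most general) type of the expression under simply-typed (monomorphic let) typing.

Derivation:
  unify Bool ~ Bool
\u._ : b -> Int
\z._ : a -> b -> Int
  unify a -> b -> Int ~ Int -> c
  unify a ~ Int
  unify b -> Int ~ c
_ _ : b -> Int
let y : b -> Int
\v._ : d -> Bool
let x : d -> Bool
  unify Int ~ Int
let w : Bool
  unify Int ~ Int
  unify Int ~ Int
  unify Int ~ Int
\q._ : e -> Int
let p : e -> Int
  unify Int ~ Int
  unify Int ~ Int
  unify Int ~ Int
  unify Int ~ Int
  unify Int ~ Int

Answer: Int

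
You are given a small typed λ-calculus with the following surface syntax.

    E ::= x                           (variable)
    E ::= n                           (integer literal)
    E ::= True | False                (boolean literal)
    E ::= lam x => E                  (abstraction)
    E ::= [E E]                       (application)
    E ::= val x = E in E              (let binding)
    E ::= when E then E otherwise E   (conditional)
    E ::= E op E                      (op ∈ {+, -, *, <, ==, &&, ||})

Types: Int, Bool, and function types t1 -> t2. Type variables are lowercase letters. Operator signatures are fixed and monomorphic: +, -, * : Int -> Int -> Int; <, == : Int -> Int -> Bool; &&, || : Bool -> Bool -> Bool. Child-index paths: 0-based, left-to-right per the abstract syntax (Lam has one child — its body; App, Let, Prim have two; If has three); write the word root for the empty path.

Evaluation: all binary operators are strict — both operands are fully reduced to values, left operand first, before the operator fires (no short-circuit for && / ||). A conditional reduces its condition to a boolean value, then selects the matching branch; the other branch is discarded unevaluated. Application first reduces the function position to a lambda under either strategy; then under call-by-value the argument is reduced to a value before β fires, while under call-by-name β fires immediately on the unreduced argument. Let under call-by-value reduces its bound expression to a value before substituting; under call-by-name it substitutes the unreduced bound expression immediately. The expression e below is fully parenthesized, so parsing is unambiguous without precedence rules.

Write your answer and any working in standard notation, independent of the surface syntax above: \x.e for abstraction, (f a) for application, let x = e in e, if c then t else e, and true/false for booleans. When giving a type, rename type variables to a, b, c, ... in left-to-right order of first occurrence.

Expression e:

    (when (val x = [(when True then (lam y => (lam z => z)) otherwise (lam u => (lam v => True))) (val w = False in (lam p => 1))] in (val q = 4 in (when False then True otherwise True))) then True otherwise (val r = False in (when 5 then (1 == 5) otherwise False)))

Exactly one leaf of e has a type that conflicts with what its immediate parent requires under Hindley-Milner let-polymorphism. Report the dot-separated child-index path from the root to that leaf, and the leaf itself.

Trace:
  unify Bool ~ Bool
z : b
\z._ : b -> b
\y._ : a -> b -> b
\v._ : d -> Bool
\u._ : c -> d -> Bool
  unify a -> b -> b ~ c -> d -> Bool
  unify a ~ c
  unify b -> b ~ d -> Bool
  unify b ~ d
  unify d ~ Bool
let w : Bool
\p._ : e -> Int
  unify c -> Bool -> Bool ~ (e -> Int) -> f
  unify c ~ e -> Int
  unify Bool -> Bool ~ f
_ _ : Bool -> Bool
let x : Bool -> Bool
let q : Int
  unify Bool ~ Bool
  unify Bool ~ Bool
  unify Bool ~ Bool
let r : Bool
  unify Int ~ Bool
  FAIL: mismatch Int ~ Bool

Answer: 2.1.0 : 5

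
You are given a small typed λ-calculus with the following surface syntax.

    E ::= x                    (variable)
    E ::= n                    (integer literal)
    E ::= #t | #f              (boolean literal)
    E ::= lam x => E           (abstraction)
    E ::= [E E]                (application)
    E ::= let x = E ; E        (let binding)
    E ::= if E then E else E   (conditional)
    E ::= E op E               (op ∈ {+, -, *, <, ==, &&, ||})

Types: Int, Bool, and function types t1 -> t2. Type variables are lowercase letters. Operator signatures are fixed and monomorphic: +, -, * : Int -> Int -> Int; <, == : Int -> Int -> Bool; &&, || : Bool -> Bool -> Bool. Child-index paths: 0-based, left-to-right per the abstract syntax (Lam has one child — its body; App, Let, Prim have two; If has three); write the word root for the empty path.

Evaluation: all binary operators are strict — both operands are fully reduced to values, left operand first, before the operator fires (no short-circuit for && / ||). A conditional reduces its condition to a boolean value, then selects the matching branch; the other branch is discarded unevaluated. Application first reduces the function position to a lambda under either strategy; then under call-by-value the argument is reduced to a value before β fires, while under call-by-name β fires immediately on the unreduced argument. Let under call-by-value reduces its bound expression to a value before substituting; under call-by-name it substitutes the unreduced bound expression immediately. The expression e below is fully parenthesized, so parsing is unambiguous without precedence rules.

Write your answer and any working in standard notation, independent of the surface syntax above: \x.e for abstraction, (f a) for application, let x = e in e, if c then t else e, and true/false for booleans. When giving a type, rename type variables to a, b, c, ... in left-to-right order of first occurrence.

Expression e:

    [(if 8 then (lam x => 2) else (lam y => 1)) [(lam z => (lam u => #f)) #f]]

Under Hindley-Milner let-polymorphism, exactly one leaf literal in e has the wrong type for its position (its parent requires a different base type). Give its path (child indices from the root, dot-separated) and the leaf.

Derivation:
  unify Int ~ Bool
  FAIL: mismatch Int ~ Bool

Answer: 0.0 : 8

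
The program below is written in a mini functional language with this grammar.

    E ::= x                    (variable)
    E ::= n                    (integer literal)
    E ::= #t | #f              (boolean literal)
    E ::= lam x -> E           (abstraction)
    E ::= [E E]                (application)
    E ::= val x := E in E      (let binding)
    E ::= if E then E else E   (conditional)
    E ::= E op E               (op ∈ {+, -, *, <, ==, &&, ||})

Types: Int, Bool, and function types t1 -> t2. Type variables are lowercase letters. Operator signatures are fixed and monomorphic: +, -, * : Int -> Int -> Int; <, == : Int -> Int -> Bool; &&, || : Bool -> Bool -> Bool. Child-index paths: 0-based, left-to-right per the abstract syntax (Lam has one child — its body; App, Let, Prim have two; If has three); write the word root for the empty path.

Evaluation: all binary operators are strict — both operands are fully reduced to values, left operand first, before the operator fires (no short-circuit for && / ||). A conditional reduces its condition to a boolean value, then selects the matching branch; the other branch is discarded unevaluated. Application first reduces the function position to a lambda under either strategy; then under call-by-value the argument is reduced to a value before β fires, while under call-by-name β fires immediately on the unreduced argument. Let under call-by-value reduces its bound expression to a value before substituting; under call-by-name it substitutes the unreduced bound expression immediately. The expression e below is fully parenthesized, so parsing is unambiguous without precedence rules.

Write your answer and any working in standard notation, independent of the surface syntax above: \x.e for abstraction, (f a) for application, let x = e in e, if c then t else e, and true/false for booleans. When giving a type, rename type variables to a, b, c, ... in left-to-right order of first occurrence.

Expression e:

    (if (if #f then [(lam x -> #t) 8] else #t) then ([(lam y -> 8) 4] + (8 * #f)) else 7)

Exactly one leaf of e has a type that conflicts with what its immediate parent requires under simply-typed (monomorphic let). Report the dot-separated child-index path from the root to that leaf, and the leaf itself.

Answer: 1.1.1 : false

Derivation:
  unify Bool ~ Bool
\x._ : a -> Bool
  unify a -> Bool ~ Int -> b
  unify a ~ Int
  unify Bool ~ b
_ _ : Bool
  unify Bool ~ Bool
  unify Bool ~ Bool
\y._ : c -> Int
  unify c -> Int ~ Int -> d
  unify c ~ Int
  unify Int ~ d
_ _ : Int
  unify Int ~ Int
  unify Int ~ Int
  unify Bool ~ Int
  FAIL: mismatch Bool ~ Int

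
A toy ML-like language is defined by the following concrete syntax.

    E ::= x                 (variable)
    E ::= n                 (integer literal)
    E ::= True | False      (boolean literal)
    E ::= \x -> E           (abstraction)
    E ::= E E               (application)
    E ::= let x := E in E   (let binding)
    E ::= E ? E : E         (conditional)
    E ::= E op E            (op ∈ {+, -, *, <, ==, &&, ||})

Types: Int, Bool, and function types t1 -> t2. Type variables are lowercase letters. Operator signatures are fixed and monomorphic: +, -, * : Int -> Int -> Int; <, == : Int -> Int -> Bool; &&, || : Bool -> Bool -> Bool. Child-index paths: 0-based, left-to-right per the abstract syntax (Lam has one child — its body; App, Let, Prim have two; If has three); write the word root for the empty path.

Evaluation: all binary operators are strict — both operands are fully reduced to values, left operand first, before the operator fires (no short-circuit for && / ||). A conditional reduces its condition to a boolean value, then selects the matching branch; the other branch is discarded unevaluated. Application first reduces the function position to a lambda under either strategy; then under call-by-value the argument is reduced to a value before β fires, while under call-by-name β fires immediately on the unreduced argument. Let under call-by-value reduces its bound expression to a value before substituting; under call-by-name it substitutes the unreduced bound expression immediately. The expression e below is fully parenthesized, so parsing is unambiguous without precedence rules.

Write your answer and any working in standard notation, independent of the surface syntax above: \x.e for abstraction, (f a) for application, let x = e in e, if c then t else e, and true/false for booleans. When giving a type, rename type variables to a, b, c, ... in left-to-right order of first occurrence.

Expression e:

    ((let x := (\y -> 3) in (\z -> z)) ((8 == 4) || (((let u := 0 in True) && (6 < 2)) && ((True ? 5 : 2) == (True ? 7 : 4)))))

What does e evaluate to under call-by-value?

Derivation:
step 0: ((let x = (\y.3) in (\z.z)) ((8 == 4) || (((let u = 0 in true) && (6 < 2)) && ((if true then 5 else 2) == (if true then 7 else 4)))))
step 1: [let@0] ((\z.z) ((8 == 4) || (((let u = 0 in true) && (6 < 2)) && ((if true then 5 else 2) == (if true then 7 else 4)))))
step 2: [delta@1.0] ((\z.z) (false || (((let u = 0 in true) && (6 < 2)) && ((if true then 5 else 2) == (if true then 7 else 4)))))
step 3: [let@1.1.0.0] ((\z.z) (false || ((true && (6 < 2)) && ((if true then 5 else 2) == (if true then 7 else 4)))))
step 4: [delta@1.1.0.1] ((\z.z) (false || ((true && false) && ((if true then 5 else 2) == (if true then 7 else 4)))))
step 5: [delta@1.1.0] ((\z.z) (false || (false && ((if true then 5 else 2) == (if true then 7 else 4)))))
step 6: [if@1.1.1.0] ((\z.z) (false || (false && (5 == (if true then 7 else 4)))))
step 7: [if@1.1.1.1] ((\z.z) (false || (false && (5 == 7))))
step 8: [delta@1.1.1] ((\z.z) (false || (false && false)))
step 9: [delta@1.1] ((\z.z) (false || false))
step 10: [delta@1] ((\z.z) false)
step 11: [beta@root] false

Answer: false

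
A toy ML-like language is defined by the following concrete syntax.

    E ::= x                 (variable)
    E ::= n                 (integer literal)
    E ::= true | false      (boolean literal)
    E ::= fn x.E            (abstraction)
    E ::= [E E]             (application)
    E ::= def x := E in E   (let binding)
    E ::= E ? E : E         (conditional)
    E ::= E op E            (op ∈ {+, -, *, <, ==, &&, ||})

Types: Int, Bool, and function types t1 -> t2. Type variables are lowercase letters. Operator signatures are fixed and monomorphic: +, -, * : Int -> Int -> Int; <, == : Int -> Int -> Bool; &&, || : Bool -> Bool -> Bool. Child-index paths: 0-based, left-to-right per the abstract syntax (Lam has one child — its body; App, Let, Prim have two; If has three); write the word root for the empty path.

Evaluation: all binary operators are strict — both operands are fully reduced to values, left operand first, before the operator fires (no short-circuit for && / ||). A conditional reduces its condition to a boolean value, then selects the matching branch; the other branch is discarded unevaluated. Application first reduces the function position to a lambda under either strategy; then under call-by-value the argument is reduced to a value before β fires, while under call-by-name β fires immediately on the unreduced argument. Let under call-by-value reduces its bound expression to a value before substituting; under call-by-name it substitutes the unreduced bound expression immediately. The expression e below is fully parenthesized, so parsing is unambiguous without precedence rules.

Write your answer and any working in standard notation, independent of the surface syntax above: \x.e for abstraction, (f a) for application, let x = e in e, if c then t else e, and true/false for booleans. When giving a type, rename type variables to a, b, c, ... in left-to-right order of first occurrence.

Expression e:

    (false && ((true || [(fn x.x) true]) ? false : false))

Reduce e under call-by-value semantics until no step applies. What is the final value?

Answer: false

Derivation:
step 0: (false && (if (true || ((\x.x) true)) then false else false))
step 1: [beta@1.0.1] (false && (if (true || true) then false else false))
step 2: [delta@1.0] (false && (if true then false else false))
step 3: [if@1] (false && false)
step 4: [delta@root] false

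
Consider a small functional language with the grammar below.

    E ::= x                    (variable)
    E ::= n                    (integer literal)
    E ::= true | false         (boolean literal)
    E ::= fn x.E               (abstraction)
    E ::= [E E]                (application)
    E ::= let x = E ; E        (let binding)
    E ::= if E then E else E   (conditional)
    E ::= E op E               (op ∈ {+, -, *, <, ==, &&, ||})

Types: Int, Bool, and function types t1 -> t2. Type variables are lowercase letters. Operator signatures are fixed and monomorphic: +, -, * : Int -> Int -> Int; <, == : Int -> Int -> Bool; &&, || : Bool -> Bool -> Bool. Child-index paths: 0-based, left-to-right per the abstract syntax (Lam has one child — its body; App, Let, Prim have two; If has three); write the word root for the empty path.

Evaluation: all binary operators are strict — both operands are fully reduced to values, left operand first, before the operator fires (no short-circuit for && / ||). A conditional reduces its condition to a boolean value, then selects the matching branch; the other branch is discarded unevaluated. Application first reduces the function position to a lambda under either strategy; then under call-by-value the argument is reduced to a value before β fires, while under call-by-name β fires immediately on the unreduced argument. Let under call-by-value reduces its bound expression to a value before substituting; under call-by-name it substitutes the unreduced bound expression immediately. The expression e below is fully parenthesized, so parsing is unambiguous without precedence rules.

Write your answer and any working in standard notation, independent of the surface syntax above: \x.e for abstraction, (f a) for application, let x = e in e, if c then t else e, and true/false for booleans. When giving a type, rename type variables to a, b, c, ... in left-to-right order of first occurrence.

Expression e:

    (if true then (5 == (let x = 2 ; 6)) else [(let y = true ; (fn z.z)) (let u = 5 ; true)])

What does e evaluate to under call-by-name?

Answer: false

Working:
step 0: (if true then (5 == (let x = 2 in 6)) else ((let y = true in (\z.z)) (let u = 5 in true)))
step 1: [if@root] (5 == (let x = 2 in 6))
step 2: [let@1] (5 == 6)
step 3: [delta@root] false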